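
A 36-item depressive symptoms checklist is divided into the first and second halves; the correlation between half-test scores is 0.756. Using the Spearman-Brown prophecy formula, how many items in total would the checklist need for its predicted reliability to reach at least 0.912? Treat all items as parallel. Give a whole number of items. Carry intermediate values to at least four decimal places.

61

r_full = 2(0.756)/(1 + 0.756) = 0.8610
Solve Spearman-Brown for n: n = 0.912(1 − 0.8610) / [0.8610(1 − 0.912)] = 1.6731
Required items = 1.6731 × 36 = 60.23, so 61 items.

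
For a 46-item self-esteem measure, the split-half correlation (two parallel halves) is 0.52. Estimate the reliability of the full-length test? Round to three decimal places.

0.684

The full test is twice the length of either half (n = 2).
r_full = 2(0.52) / (1 + 0.52)
r_full = 1.0400 / 1.5200 ≈ 0.6842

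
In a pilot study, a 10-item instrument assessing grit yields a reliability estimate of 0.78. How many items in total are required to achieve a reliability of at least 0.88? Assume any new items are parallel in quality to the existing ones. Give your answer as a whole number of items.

21

Spearman-Brown solved for the length factor n:
n = r_target (1 − r_old) / [ r_old (1 − r_target) ]
n = [0.88 × 0.22] / [0.78 × 0.12]
  = 0.1936 / 0.0936 = 2.0684
2.0684 × 10 = 20.68 → 21 items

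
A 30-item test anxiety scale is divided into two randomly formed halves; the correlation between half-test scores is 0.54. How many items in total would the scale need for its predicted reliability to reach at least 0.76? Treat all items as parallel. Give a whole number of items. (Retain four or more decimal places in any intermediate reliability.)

41

Corrected full-test reliability: r_full = 2 × 0.54 / (1 + 0.54) ≈ 0.7013
Solve Spearman-Brown for n: n = 0.76(1 − 0.7013) / [0.7013(1 − 0.76)] = 1.3488
Required items = 1.3488 × 30 = 40.46, so 41 items.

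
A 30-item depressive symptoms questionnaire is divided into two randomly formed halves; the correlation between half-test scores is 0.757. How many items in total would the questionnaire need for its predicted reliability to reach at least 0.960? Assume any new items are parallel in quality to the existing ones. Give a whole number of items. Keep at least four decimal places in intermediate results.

116

r_full = 2(0.757)/(1 + 0.757) = 0.8617
Solve Spearman-Brown for n: n = 0.960(1 − 0.8617) / [0.8617(1 − 0.960)] = 3.8519
Items = 3.8519 × 30 ≈ 115.56 → 116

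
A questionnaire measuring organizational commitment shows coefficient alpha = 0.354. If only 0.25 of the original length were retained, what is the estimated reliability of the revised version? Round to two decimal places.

Spearman-Brown: r_new = n·r / (1 + (n − 1)·r)
r_new = 0.25·0.354 / [1 + (0.25 − 1)·0.354]
     = 0.0885 / 0.7345 = 0.1205

0.12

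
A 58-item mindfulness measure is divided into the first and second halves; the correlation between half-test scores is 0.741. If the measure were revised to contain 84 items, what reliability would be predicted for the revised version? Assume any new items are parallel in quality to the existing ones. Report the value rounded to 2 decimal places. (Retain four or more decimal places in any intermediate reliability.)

Spearman-Brown correction (n = 2): r_full = 2·0.741/(1 + 0.741) = 0.8512
Length factor from 58 to 84 items: n = 84/58 = 1.4483
r_new = n·r_full / (1 + (n − 1)·r_full) = 1.2328 / 1.3816 ≈ 0.8923

0.89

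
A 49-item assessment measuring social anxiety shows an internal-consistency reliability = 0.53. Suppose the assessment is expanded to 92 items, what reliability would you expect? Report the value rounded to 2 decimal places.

0.68

Length ratio n = 92/49 = 1.8776
r_new = 1.8776·0.53 / [1 + (1.8776 − 1)·0.53]
     = 0.9951 / 1.4651 = 0.6792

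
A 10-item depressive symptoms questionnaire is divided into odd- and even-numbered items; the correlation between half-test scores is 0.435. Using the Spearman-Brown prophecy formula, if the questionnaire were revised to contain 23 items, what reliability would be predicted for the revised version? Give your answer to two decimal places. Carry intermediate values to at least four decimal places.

0.78

First correct the split-half correlation to full-test reliability: r_full = 2 × 0.435 / (1 + 0.435) ≈ 0.6063
Length factor from 10 to 23 items: n = 23/10 = 2.3000
r_new = n·r_full / (1 + (n − 1)·r_full) = 1.3945 / 1.7882 ≈ 0.7798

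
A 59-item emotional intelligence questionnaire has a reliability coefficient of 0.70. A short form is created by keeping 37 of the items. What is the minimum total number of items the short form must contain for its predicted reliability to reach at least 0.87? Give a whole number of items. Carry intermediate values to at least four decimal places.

170

Short-form reliability: n = 37/59 = 0.6271; r_37 = n·r/(1+(n−1)r) ≈ 0.5940
Then solve for n' with r_old = 0.5940, r_target = 0.87: n' = 0.87(1 − 0.5940)/[0.5940(1 − 0.87)] = 4.5742
Items = 4.5742 × 37 ≈ 169.25 → 170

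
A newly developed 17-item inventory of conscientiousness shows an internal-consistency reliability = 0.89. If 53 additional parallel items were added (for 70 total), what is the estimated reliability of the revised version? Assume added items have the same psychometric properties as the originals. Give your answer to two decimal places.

0.97

The new length is 70/17 = 4.1176 times the old.
Spearman-Brown: r_new = n·r / (1 + (n − 1)·r)
r_new = (4.1176 × 0.89) / (1 + (4.1176 − 1) × 0.89)
r_new = 3.6647 / 3.7747 ≈ 0.9709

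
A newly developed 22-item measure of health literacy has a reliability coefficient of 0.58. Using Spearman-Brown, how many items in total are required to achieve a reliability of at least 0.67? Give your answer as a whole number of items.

n = 0.67 × (1 − 0.58) / [ 0.58 × (1 − 0.67) ]
  = 0.2814 / 0.1914 = 1.4702
Items needed = n × 22 = 1.4702 × 22 ≈ 32.34 → round up to 33

33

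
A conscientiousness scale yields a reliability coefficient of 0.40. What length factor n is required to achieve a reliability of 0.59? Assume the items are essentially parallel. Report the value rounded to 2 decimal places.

Invert Spearman-Brown to solve for n:
n = r*(1 − r) / [ r (1 − r*) ]
n = 0.59(1 − 0.40) / [0.40(1 − 0.59)]
  = 0.3540 / 0.1640 = 2.1585

2.16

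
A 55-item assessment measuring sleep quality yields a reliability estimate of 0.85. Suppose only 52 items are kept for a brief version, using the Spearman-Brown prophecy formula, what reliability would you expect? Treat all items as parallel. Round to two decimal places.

0.84

Length ratio n = 52/55 = 0.9455
r_new = 0.9455·0.85 / [1 + (0.9455 − 1)·0.85]
r_new = 0.8037 / 0.9537 ≈ 0.8427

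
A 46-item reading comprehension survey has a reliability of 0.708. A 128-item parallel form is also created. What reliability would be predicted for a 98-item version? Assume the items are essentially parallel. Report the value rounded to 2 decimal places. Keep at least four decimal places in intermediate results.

0.84

Only the ratio of lengths matters: n = 98/46 = 2.1304
r_{98} = n·r / (1 + (n − 1)·r) = 1.5083 / 1.8003 ≈ 0.8378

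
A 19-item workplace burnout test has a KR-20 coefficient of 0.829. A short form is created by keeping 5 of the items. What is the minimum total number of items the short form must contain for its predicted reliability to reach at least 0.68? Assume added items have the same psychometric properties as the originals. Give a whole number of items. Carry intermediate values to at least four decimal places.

Short-form reliability: n = 5/19 = 0.2632; r_5 = n·r/(1+(n−1)r) ≈ 0.5606
Then solve for n' with r_old = 0.5606, r_target = 0.68: n' = 0.68(1 − 0.5606)/[0.5606(1 − 0.68)] = 1.6656
Items = 1.6656 × 5 ≈ 8.33 → 9

9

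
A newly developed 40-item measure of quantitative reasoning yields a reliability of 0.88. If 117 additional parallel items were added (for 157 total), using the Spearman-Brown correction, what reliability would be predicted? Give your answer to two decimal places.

0.97

Length ratio n = 157/40 = 3.925
r_new = (3.925 × 0.88) / (1 + (3.925 − 1) × 0.88)
r_new = 3.4540 / 3.5740 ≈ 0.9664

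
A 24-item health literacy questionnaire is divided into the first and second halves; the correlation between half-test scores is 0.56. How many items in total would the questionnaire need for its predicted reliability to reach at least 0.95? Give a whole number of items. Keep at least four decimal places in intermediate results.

r_full = 2(0.56)/(1 + 0.56) = 0.7179
n = r_tgt(1 − r_full) / [r_full(1 − r_tgt)] = 0.95 × 0.2821 / (0.7179 × 0.05) ≈ 7.4661
Items = 7.4661 × 24 ≈ 179.19 → 180

180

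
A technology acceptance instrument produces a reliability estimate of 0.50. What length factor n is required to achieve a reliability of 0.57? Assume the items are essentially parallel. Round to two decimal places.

Rearranging the Spearman-Brown formula for n,
n = r*(1 − r) / [ r (1 − r*) ]
n = 0.57(1 − 0.50) / [0.50(1 − 0.57)]
  = 0.2850 / 0.2150 = 1.3256

1.33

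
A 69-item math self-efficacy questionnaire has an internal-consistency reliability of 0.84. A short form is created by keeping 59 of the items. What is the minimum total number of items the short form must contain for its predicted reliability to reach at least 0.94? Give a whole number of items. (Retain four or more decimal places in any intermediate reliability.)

Short-form reliability: n = 59/69 = 0.8551; r_59 = n·r/(1+(n−1)r) ≈ 0.8178
Then solve for n' with r_old = 0.8178, r_target = 0.94: n' = 0.94(1 − 0.8178)/[0.8178(1 − 0.94)] = 3.4904
Total items = 3.4904 × 59 = 205.93, rounded up to 206.

206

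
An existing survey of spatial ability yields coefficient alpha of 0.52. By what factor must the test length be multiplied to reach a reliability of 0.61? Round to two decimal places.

1.44

Spearman-Brown solved for the length factor n:
n = r*(1 − r) / [ r (1 − r*) ]
n = 0.61 × (1 − 0.52) / [ 0.52 × (1 − 0.61) ]
n = 0.2928 / 0.2028 ≈ 1.4438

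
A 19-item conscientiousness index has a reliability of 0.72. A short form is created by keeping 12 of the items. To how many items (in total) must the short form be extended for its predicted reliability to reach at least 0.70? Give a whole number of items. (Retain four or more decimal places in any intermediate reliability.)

18

First, r for the 12-item form: n = 12/19 = 0.6316, so r_12 = 0.6316·0.72/(1 + (0.6316 − 1)·0.72) = 0.6189
Length factor from the short form to reach 0.70: n' = 0.70(1 − 0.6189) / [0.6189(1 − 0.70)] ≈ 1.4368
Items = 1.4368 × 12 ≈ 17.24 → 18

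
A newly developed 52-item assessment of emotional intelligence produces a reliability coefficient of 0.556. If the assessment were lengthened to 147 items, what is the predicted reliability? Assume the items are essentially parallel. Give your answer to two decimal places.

The new length is 147/52 = 2.8269 times the old.
Spearman-Brown: r_new = n·r / (1 + (n − 1)·r)
r_new = (2.8269 × 0.556) / (1 + (2.8269 − 1) × 0.556)
r_new = 1.5718 / 2.0158 ≈ 0.7797

0.78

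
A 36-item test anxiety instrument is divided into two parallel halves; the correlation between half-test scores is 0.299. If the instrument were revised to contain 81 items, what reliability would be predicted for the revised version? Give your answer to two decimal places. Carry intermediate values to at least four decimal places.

First correct the split-half correlation to full-test reliability: r_full = 2 × 0.299 / (1 + 0.299) ≈ 0.4604
Then adjust to 81 items: n = 81/36 = 2.2500
r_new = n·r_full / (1 + (n − 1)·r_full) = 1.0359 / 1.5755 ≈ 0.6575

0.66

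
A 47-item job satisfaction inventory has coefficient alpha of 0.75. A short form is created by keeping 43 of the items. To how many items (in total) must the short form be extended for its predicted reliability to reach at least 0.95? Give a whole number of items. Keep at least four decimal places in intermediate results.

Short-form reliability: n = 43/47 = 0.9149; r_43 = n·r/(1+(n−1)r) ≈ 0.7330
Then solve for n' with r_old = 0.7330, r_target = 0.95: n' = 0.95(1 − 0.7330)/[0.7330(1 − 0.95)] = 6.9209
Total items = 6.9209 × 43 = 297.60, rounded up to 298.

298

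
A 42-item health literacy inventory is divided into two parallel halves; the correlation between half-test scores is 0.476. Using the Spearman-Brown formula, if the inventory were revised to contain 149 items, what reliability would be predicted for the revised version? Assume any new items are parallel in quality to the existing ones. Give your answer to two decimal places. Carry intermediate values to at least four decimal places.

0.87

Spearman-Brown correction (n = 2): r_full = 2·0.476/(1 + 0.476) = 0.6450
Then adjust to 149 items: n = 149/42 = 3.5476
r_new = n·r_full / (1 + (n − 1)·r_full) = 2.2882 / 2.6432 ≈ 0.8657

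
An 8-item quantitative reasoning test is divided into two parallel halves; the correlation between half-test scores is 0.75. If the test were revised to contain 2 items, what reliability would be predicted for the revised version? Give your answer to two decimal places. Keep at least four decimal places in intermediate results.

0.60

Full-test reliability from the split-half r: r_full = 2(0.75)/(1 + 0.75) = 0.8571
Length factor from 8 to 2 items: n = 2/8 = 0.2500
r_new = n·r_full / (1 + (n − 1)·r_full) = 0.2143 / 0.3572 ≈ 0.5999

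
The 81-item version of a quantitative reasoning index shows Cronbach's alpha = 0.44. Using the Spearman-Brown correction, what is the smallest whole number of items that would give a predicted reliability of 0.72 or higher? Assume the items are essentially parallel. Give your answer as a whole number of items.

266

Spearman-Brown solved for the length factor n:
n = r_target (1 − r_old) / [ r_old (1 − r_target) ]
n = 0.72(1 − 0.44) / [0.44(1 − 0.72)]
  = 0.4032 / 0.1232 = 3.2727
Items needed = n × 81 = 3.2727 × 81 ≈ 265.09 → round up to 266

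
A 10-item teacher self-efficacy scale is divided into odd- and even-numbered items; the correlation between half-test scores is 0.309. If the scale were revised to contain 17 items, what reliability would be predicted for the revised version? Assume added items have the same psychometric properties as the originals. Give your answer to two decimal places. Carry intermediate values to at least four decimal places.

First correct the split-half correlation to full-test reliability: r_full = 2 × 0.309 / (1 + 0.309) ≈ 0.4721
Then adjust to 17 items: n = 17/10 = 1.7000
r_new = n·r_full / (1 + (n − 1)·r_full) = 0.8026 / 1.3305 ≈ 0.6032

0.60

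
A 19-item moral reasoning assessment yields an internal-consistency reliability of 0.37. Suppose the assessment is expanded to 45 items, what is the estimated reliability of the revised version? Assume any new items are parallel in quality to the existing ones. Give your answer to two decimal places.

Length ratio n = 45/19 = 2.3684
r_new = 2.3684·0.37 / [1 + (2.3684 − 1)·0.37]
r_new = 0.8763 / 1.5063 ≈ 0.5818

0.58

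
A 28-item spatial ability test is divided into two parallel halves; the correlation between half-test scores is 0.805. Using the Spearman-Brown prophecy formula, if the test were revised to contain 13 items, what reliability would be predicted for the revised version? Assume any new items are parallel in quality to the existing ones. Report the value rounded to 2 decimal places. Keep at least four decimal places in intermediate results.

0.79

First correct the split-half correlation to full-test reliability: r_full = 2 × 0.805 / (1 + 0.805) ≈ 0.8920
Then adjust to 13 items: n = 13/28 = 0.4643
r_new = n·r_full / (1 + (n − 1)·r_full) = 0.4142 / 0.5222 ≈ 0.7932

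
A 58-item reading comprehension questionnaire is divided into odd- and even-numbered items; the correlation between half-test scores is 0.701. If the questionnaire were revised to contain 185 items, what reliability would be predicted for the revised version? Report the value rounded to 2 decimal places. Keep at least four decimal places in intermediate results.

0.94

Spearman-Brown correction (n = 2): r_full = 2·0.701/(1 + 0.701) = 0.8242
Then adjust to 185 items: n = 185/58 = 3.1897
r_new = n·r_full / (1 + (n − 1)·r_full) = 2.6290 / 2.8048 ≈ 0.9373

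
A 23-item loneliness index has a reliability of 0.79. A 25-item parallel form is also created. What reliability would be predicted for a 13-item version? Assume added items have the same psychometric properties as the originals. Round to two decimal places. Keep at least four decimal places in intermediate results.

The 25-item form is not needed; work directly from the 23-item form with n = 13/23 = 0.5652.
r_{13} = n·r / (1 + (n − 1)·r) = 0.4465 / 0.6565 ≈ 0.6801

0.68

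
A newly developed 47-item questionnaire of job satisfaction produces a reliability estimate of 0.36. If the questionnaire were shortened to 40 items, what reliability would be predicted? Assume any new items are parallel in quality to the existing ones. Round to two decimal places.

0.32

Length ratio n = 40/47 = 0.8511
r_new = 0.8511·0.36 / [1 + (0.8511 − 1)·0.36]
     = 0.3064 / 0.9464 = 0.3238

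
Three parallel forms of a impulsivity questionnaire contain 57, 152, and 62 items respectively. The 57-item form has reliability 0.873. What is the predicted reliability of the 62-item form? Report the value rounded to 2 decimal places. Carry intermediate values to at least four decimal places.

Only the ratio of lengths matters: n = 62/57 = 1.0877
r_{62} = n·r / (1 + (n − 1)·r) = 0.9496 / 1.0766 ≈ 0.8820

0.88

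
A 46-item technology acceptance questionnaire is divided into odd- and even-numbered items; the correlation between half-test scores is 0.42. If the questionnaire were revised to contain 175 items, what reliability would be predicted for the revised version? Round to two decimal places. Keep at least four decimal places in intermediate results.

First correct the split-half correlation to full-test reliability: r_full = 2 × 0.42 / (1 + 0.42) ≈ 0.5915
Then adjust to 175 items: n = 175/46 = 3.8043
r_new = n·r_full / (1 + (n − 1)·r_full) = 2.2502 / 2.6587 ≈ 0.8464

0.85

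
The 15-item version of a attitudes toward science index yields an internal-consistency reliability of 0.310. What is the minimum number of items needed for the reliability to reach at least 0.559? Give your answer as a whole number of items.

43

Spearman-Brown solved for the length factor n:
n = r*(1 − r) / [ r (1 − r*) ]
n = [0.559 × 0.690] / [0.310 × 0.441]
  = 0.385710 / 0.136710 = 2.8214
2.8214 × 15 = 42.32 → 43 items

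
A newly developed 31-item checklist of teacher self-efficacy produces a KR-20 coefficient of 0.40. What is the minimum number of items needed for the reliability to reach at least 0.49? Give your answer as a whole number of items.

45

Invert Spearman-Brown to solve for n:
n = r_target (1 − r_old) / [ r_old (1 − r_target) ]
n = [0.49 × 0.60] / [0.40 × 0.51]
  = 0.2940 / 0.2040 = 1.4412
Items needed = n × 31 = 1.4412 × 31 ≈ 44.68 → round up to 45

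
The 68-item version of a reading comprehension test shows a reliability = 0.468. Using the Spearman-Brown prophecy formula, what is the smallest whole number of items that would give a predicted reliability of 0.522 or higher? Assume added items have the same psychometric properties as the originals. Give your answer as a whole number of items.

n = [0.522 × 0.532] / [0.468 × 0.478]
  = 0.277704 / 0.223704 = 1.2414
So the test needs 1.2414 × 68 ≈ 84.42 items; rounding up, 85.

85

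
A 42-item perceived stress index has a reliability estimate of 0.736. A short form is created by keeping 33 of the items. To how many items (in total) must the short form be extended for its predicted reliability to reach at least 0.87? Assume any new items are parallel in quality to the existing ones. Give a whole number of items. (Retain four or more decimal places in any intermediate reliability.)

101

First, r for the 33-item form: n = 33/42 = 0.7857, so r_33 = 0.7857·0.736/(1 + (0.7857 − 1)·0.736) = 0.6866
Length factor from the short form to reach 0.87: n' = 0.87(1 − 0.6866) / [0.6866(1 − 0.87)] ≈ 3.0547
Total items = 3.0547 × 33 = 100.81, rounded up to 101.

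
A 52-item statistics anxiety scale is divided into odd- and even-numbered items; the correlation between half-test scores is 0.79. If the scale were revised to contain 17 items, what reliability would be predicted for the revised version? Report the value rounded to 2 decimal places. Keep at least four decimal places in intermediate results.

0.71

First correct the split-half correlation to full-test reliability: r_full = 2 × 0.79 / (1 + 0.79) ≈ 0.8827
Then adjust to 17 items: n = 17/52 = 0.3269
r_new = n·r_full / (1 + (n − 1)·r_full) = 0.2886 / 0.4059 ≈ 0.7110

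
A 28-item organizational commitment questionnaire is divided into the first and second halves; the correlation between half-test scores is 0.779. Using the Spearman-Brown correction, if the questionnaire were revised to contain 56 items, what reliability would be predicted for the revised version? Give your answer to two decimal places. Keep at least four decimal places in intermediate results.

0.93

Spearman-Brown correction (n = 2): r_full = 2·0.779/(1 + 0.779) = 0.8758
Length factor from 28 to 56 items: n = 56/28 = 2.0000
r_new = n·r_full / (1 + (n − 1)·r_full) = 1.7516 / 1.8758 ≈ 0.9338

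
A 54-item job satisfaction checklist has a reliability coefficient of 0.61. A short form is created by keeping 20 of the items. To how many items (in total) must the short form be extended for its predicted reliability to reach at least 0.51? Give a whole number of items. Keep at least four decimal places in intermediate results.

36

First, r for the 20-item form: n = 20/54 = 0.3704, so r_20 = 0.3704·0.61/(1 + (0.3704 − 1)·0.61) = 0.3668
Then solve for n' with r_old = 0.3668, r_target = 0.51: n' = 0.51(1 − 0.3668)/[0.3668(1 − 0.51)] = 1.7967
Items = 1.7967 × 20 ≈ 35.93 → 36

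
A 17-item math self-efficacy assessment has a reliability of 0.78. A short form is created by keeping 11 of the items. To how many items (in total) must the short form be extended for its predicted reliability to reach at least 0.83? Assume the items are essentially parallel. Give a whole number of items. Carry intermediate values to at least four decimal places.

24

Short-form reliability: n = 11/17 = 0.6471; r_11 = n·r/(1+(n−1)r) ≈ 0.6964
Then solve for n' with r_old = 0.6964, r_target = 0.83: n' = 0.83(1 − 0.6964)/[0.6964(1 − 0.83)] = 2.1285
Total items = 2.1285 × 11 = 23.41, rounded up to 24.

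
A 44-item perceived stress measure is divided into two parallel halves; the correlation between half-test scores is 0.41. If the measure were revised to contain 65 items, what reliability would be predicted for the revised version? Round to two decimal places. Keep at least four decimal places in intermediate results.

First correct the split-half correlation to full-test reliability: r_full = 2 × 0.41 / (1 + 0.41) ≈ 0.5816
Then adjust to 65 items: n = 65/44 = 1.4773
r_new = n·r_full / (1 + (n − 1)·r_full) = 0.8592 / 1.2776 ≈ 0.6725

0.67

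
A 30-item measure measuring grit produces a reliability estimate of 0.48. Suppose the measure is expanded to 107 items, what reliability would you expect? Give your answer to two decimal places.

Length ratio n = 107/30 = 3.5667
r_new = 3.5667·0.48 / [1 + (3.5667 − 1)·0.48]
r_new = 1.7120 / 2.2320 ≈ 0.7670

0.77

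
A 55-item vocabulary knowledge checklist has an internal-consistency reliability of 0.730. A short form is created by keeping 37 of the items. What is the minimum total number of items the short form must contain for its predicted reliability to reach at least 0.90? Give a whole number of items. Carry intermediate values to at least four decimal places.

184

Short-form reliability: n = 37/55 = 0.6727; r_37 = n·r/(1+(n−1)r) ≈ 0.6452
Length factor from the short form to reach 0.90: n' = 0.90(1 − 0.6452) / [0.6452(1 − 0.90)] ≈ 4.9492
Total items = 4.9492 × 37 = 183.12, rounded up to 184.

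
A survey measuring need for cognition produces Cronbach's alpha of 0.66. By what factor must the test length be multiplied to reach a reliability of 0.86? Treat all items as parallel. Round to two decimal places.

3.16

n = 0.86 × (1 − 0.66) / [ 0.66 × (1 − 0.86) ]
n = 0.2924 / 0.0924 ≈ 3.1645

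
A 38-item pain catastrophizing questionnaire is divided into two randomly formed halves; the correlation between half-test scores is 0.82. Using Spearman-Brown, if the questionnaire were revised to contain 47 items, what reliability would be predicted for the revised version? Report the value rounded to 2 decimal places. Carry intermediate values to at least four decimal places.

0.92

Spearman-Brown correction (n = 2): r_full = 2·0.82/(1 + 0.82) = 0.9011
Length factor from 38 to 47 items: n = 47/38 = 1.2368
r_new = n·r_full / (1 + (n − 1)·r_full) = 1.1145 / 1.2134 ≈ 0.9185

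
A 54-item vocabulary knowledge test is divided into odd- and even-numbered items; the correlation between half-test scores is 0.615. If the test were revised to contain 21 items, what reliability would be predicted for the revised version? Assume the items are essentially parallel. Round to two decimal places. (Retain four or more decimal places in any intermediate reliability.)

Full-test reliability from the split-half r: r_full = 2(0.615)/(1 + 0.615) = 0.7616
Then adjust to 21 items: n = 21/54 = 0.3889
r_new = n·r_full / (1 + (n − 1)·r_full) = 0.2962 / 0.5346 ≈ 0.5541

0.55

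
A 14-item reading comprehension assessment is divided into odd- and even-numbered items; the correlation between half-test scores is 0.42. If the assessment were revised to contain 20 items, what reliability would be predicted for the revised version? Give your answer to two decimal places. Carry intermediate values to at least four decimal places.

Spearman-Brown correction (n = 2): r_full = 2·0.42/(1 + 0.42) = 0.5915
Then adjust to 20 items: n = 20/14 = 1.4286
r_new = n·r_full / (1 + (n − 1)·r_full) = 0.8450 / 1.2535 ≈ 0.6741

0.67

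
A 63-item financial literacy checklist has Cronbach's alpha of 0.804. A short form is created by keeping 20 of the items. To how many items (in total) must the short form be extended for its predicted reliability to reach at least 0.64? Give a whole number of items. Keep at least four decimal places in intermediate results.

Short-form reliability: n = 20/63 = 0.3175; r_20 = n·r/(1+(n−1)r) ≈ 0.5657
Then solve for n' with r_old = 0.5657, r_target = 0.64: n' = 0.64(1 − 0.5657)/[0.5657(1 − 0.64)] = 1.3648
Total items = 1.3648 × 20 = 27.30, rounded up to 28.

28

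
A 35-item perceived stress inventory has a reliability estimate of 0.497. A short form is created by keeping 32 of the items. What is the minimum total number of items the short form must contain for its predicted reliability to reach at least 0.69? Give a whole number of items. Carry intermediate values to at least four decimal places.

Short-form reliability: n = 32/35 = 0.9143; r_32 = n·r/(1+(n−1)r) ≈ 0.4746
Length factor from the short form to reach 0.69: n' = 0.69(1 − 0.4746) / [0.4746(1 − 0.69)] ≈ 2.4641
Total items = 2.4641 × 32 = 78.85, rounded up to 79.

79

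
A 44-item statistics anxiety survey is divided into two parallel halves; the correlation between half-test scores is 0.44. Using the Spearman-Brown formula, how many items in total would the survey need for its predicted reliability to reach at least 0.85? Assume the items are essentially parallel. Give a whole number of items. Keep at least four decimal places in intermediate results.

Corrected full-test reliability: r_full = 2 × 0.44 / (1 + 0.44) ≈ 0.6111
n = r_tgt(1 − r_full) / [r_full(1 − r_tgt)] = 0.85 × 0.3889 / (0.6111 × 0.15) ≈ 3.6062
Required items = 3.6062 × 44 = 158.67, so 159 items.

159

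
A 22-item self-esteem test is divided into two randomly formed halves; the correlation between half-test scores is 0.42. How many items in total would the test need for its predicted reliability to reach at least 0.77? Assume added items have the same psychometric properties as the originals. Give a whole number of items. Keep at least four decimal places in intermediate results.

Corrected full-test reliability: r_full = 2 × 0.42 / (1 + 0.42) ≈ 0.5915
n = r_tgt(1 − r_full) / [r_full(1 − r_tgt)] = 0.77 × 0.4085 / (0.5915 × 0.23) ≈ 2.3121
Required items = 2.3121 × 22 = 50.87, so 51 items.

51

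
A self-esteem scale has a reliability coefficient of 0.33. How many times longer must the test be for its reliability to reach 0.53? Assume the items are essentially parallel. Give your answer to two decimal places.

n = [0.53 × 0.67] / [0.33 × 0.47]
n = 0.3551 / 0.1551 ≈ 2.2895

2.29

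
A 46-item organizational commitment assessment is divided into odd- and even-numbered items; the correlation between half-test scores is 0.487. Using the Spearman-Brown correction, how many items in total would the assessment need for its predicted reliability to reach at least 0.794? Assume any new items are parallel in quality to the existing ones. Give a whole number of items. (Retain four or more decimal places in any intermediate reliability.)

94

Corrected full-test reliability: r_full = 2 × 0.487 / (1 + 0.487) ≈ 0.6550
n = r_tgt(1 − r_full) / [r_full(1 − r_tgt)] = 0.794 × 0.3450 / (0.6550 × 0.206) ≈ 2.0302
Required items = 2.0302 × 46 = 93.39, so 94 items.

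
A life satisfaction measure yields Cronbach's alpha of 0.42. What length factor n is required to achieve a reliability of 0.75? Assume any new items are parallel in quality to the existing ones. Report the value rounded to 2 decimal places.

4.14

Rearranging the Spearman-Brown formula for n,
n = r_target (1 − r_old) / [ r_old (1 − r_target) ]
n = 0.75(1 − 0.42) / [0.42(1 − 0.75)]
  = 0.4350 / 0.1050 = 4.1429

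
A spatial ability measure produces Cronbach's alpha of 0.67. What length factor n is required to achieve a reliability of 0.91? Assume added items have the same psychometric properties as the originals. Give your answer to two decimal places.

4.98

Rearranging the Spearman-Brown formula for n,
n = r*(1 − r) / [ r (1 − r*) ]
n = [0.91 × 0.33] / [0.67 × 0.09]
n = 0.3003 / 0.0603 ≈ 4.9801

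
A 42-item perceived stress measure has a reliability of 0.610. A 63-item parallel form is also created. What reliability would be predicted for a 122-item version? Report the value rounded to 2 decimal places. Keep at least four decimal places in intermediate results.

0.82

The 63-item form is not needed; work directly from the 42-item form with n = 122/42 = 2.9048.
r_{122} = n·r / (1 + (n − 1)·r) = 1.7719 / 2.1619 ≈ 0.8196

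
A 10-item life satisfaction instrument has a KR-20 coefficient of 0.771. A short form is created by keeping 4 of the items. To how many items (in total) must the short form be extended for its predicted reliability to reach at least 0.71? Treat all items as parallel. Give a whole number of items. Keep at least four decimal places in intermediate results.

Short-form reliability: n = 4/10 = 0.4000; r_4 = n·r/(1+(n−1)r) ≈ 0.5739
Then solve for n' with r_old = 0.5739, r_target = 0.71: n' = 0.71(1 − 0.5739)/[0.5739(1 − 0.71)] = 1.8178
Total items = 1.8178 × 4 = 7.27, rounded up to 8.

8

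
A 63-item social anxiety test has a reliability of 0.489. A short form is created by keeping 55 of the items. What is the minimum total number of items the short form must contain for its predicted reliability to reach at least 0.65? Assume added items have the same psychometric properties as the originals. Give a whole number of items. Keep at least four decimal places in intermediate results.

123

First, r for the 55-item form: n = 55/63 = 0.8730, so r_55 = 0.8730·0.489/(1 + (0.8730 − 1)·0.489) = 0.4552
Then solve for n' with r_old = 0.4552, r_target = 0.65: n' = 0.65(1 − 0.4552)/[0.4552(1 − 0.65)] = 2.2227
Total items = 2.2227 × 55 = 122.25, rounded up to 123.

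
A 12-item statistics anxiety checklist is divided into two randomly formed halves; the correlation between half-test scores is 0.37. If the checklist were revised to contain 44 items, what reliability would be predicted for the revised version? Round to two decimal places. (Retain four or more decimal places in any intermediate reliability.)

0.81

First correct the split-half correlation to full-test reliability: r_full = 2 × 0.37 / (1 + 0.37) ≈ 0.5401
Then adjust to 44 items: n = 44/12 = 3.6667
r_new = n·r_full / (1 + (n − 1)·r_full) = 1.9804 / 2.4403 ≈ 0.8115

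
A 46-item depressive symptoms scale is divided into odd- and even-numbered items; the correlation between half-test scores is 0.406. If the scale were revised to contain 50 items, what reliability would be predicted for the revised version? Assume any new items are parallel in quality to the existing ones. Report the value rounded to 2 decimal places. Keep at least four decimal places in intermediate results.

0.60

Full-test reliability from the split-half r: r_full = 2(0.406)/(1 + 0.406) = 0.5775
Length factor from 46 to 50 items: n = 50/46 = 1.0870
r_new = n·r_full / (1 + (n − 1)·r_full) = 0.6277 / 1.0502 ≈ 0.5977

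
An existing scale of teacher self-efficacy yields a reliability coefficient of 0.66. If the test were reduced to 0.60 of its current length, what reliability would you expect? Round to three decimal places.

By Spearman-Brown, r_new = n r / (1 + (n − 1) r).
r_new = (0.6 × 0.66) / (1 + (0.6 − 1) × 0.66)
r_new = 0.3960 / 0.7360 ≈ 0.5380

0.538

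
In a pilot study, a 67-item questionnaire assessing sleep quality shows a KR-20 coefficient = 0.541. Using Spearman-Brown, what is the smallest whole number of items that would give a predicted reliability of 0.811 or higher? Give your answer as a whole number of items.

n = 0.811 × (1 − 0.541) / [ 0.541 × (1 − 0.811) ]
n = 0.372249 / 0.102249 ≈ 3.6406
Items needed = n × 67 = 3.6406 × 67 ≈ 243.92 → round up to 244

244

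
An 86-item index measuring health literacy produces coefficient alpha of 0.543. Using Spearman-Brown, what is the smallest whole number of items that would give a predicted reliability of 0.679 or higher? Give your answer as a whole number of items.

154

n = 0.679 × (1 − 0.543) / [ 0.543 × (1 − 0.679) ]
  = 0.310303 / 0.174303 = 1.7803
So the test needs 1.7803 × 86 ≈ 153.11 items; rounding up, 154.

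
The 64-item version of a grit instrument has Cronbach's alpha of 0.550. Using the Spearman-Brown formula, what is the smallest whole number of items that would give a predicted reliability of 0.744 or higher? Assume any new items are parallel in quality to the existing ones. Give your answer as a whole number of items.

153

n = 0.744(1 − 0.550) / [0.550(1 − 0.744)]
  = 0.334800 / 0.140800 = 2.3778
2.3778 × 64 = 152.18 → 153 items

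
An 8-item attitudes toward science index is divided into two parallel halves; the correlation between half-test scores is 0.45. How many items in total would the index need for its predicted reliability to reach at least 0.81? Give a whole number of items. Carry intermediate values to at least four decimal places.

r_full = 2(0.45)/(1 + 0.45) = 0.6207
n = r_tgt(1 − r_full) / [r_full(1 − r_tgt)] = 0.81 × 0.3793 / (0.6207 × 0.19) ≈ 2.6051
Required items = 2.6051 × 8 = 20.84, so 21 items.

21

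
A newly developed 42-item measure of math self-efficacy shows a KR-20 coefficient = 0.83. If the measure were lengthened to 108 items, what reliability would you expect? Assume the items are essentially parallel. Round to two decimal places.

0.93

Length ratio n = 108/42 = 2.5714
Apply the Spearman-Brown prophecy formula, r' = nr / [1 + (n − 1)r]:
r_new = 2.5714·0.83 / [1 + (2.5714 − 1)·0.83]
r_new = 2.1343 / 2.3043 ≈ 0.9262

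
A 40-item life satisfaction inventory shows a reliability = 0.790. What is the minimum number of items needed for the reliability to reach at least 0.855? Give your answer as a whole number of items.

63

Rearranging the Spearman-Brown formula for n,
n = r*(1 − r) / [ r (1 − r*) ]
n = 0.855 × (1 − 0.790) / [ 0.790 × (1 − 0.855) ]
  = 0.179550 / 0.114550 = 1.5674
So the test needs 1.5674 × 40 ≈ 62.70 items; rounding up, 63.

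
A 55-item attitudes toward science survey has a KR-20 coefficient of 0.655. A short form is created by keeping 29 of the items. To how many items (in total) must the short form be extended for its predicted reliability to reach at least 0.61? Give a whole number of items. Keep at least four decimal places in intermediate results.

First, r for the 29-item form: n = 29/55 = 0.5273, so r_29 = 0.5273·0.655/(1 + (0.5273 − 1)·0.655) = 0.5003
Then solve for n' with r_old = 0.5003, r_target = 0.61: n' = 0.61(1 − 0.5003)/[0.5003(1 − 0.61)] = 1.5622
Items = 1.5622 × 29 ≈ 45.30 → 46

46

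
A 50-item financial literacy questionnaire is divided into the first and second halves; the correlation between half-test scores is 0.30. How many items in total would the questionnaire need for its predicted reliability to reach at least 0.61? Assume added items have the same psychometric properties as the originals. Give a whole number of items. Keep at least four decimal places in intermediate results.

r_full = 2(0.30)/(1 + 0.30) = 0.4615
Solve Spearman-Brown for n: n = 0.61(1 − 0.4615) / [0.4615(1 − 0.61)] = 1.8251
Items = 1.8251 × 50 ≈ 91.25 → 92

92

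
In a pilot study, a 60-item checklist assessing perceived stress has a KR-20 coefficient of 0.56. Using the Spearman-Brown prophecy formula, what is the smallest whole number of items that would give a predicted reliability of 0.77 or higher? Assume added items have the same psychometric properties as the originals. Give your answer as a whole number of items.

158

n = 0.77(1 − 0.56) / [0.56(1 − 0.77)]
  = 0.3388 / 0.1288 = 2.6304
Items needed = n × 60 = 2.6304 × 60 ≈ 157.82 → round up to 158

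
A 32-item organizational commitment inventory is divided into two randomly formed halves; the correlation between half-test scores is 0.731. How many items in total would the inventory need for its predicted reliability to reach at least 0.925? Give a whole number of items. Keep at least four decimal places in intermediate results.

Corrected full-test reliability: r_full = 2 × 0.731 / (1 + 0.731) ≈ 0.8446
n = r_tgt(1 − r_full) / [r_full(1 − r_tgt)] = 0.925 × 0.1554 / (0.8446 × 0.075) ≈ 2.2692
Items = 2.2692 × 32 ≈ 72.61 → 73

73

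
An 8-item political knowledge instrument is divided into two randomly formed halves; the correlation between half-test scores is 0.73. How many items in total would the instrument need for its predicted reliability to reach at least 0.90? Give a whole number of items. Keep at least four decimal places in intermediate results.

14

Corrected full-test reliability: r_full = 2 × 0.73 / (1 + 0.73) ≈ 0.8439
n = r_tgt(1 − r_full) / [r_full(1 − r_tgt)] = 0.90 × 0.1561 / (0.8439 × 0.10) ≈ 1.6648
Required items = 1.6648 × 8 = 13.32, so 14 items.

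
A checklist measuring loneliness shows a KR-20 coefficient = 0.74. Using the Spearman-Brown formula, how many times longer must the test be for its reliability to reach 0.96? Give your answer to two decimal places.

Invert Spearman-Brown to solve for n:
n = r_target (1 − r_old) / [ r_old (1 − r_target) ]
n = 0.96 × (1 − 0.74) / [ 0.74 × (1 − 0.96) ]
  = 0.2496 / 0.0296 = 8.4324

8.43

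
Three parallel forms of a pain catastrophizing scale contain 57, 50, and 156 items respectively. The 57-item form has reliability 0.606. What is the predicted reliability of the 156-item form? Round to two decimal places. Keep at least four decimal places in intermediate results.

0.81

Only the ratio of lengths matters: n = 156/57 = 2.7368
r_{156} = n·r / (1 + (n − 1)·r) = 1.6585 / 2.0525 ≈ 0.8080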